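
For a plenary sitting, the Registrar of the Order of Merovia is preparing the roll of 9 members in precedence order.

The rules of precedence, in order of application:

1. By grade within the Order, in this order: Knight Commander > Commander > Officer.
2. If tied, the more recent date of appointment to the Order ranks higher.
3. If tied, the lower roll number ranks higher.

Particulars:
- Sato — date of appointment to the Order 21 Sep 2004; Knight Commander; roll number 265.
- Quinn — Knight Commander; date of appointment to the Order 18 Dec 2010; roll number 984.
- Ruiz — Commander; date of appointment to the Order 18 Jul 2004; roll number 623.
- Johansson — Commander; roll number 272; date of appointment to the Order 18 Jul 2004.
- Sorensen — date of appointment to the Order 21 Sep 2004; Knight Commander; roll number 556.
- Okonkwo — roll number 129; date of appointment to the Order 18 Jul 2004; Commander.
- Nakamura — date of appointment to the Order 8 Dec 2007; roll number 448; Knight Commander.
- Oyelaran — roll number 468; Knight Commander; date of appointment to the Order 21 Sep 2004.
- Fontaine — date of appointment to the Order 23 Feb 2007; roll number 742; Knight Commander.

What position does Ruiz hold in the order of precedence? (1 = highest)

By grade within the Order: Quinn, Nakamura, Fontaine, Sato, Oyelaran and Sorensen (Knight Commander); then Okonkwo, Johansson and Ruiz (Commander).
Among Quinn, Nakamura, Fontaine, Sato, Oyelaran and Sorensen, by date of appointment to the Order (later first): Quinn (18 Dec 2010) before Nakamura (8 Dec 2007) before Fontaine (23 Feb 2007) before Sato, Oyelaran and Sorensen (21 Sep 2004).
Among Sato, Oyelaran and Sorensen, by roll number (lower first): Sato (265) before Oyelaran (468) before Sorensen (556).
Okonkwo, Johansson and Ruiz all have date of appointment to the Order 18 Jul 2004, so the next rule applies.
Among Okonkwo, Johansson and Ruiz, by roll number (lower first): Okonkwo (129) before Johansson (272) before Ruiz (623).
Order: Quinn, Nakamura, Fontaine, Sato, Oyelaran, Sorensen, Okonkwo, Johansson, Ruiz. So position 9.

9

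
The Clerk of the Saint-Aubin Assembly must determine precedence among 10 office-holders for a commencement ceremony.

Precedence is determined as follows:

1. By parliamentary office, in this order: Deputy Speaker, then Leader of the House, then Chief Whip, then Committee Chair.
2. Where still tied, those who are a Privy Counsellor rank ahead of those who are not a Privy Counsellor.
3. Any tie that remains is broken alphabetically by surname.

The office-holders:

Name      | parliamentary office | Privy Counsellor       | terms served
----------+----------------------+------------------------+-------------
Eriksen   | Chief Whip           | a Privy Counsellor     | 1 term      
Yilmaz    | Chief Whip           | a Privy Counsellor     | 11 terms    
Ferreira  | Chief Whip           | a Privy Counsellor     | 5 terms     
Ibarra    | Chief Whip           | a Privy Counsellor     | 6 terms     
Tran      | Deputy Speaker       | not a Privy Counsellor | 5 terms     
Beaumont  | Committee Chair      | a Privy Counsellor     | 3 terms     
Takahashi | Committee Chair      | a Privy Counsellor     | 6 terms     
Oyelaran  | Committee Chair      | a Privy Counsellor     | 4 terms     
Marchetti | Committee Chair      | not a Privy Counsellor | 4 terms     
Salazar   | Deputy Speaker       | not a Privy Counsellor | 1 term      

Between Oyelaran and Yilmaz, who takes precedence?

By parliamentary office: Salazar and Tran (Deputy Speaker); then Eriksen, Ferreira, Ibarra and Yilmaz (Chief Whip); then Beaumont, Oyelaran, Takahashi and Marchetti (Committee Chair).
Salazar and Tran are each not a Privy Counsellor, so the next rule applies.
Among Salazar and Tran, alphabetically by surname: Salazar before Tran.
Eriksen, Ferreira, Ibarra and Yilmaz are each a Privy Counsellor, so the next rule applies.
Among Eriksen, Ferreira, Ibarra and Yilmaz, alphabetically by surname: Eriksen before Ferreira before Ibarra before Yilmaz.
Among Beaumont, Oyelaran, Takahashi and Marchetti, a Privy Counsellor before not a Privy Counsellor: Beaumont, Oyelaran and Takahashi (a Privy Counsellor) before Marchetti (not a Privy Counsellor).
Among Beaumont, Oyelaran and Takahashi, alphabetically by surname: Beaumont before Oyelaran before Takahashi.
So Yilmaz takes precedence.

Yilmaz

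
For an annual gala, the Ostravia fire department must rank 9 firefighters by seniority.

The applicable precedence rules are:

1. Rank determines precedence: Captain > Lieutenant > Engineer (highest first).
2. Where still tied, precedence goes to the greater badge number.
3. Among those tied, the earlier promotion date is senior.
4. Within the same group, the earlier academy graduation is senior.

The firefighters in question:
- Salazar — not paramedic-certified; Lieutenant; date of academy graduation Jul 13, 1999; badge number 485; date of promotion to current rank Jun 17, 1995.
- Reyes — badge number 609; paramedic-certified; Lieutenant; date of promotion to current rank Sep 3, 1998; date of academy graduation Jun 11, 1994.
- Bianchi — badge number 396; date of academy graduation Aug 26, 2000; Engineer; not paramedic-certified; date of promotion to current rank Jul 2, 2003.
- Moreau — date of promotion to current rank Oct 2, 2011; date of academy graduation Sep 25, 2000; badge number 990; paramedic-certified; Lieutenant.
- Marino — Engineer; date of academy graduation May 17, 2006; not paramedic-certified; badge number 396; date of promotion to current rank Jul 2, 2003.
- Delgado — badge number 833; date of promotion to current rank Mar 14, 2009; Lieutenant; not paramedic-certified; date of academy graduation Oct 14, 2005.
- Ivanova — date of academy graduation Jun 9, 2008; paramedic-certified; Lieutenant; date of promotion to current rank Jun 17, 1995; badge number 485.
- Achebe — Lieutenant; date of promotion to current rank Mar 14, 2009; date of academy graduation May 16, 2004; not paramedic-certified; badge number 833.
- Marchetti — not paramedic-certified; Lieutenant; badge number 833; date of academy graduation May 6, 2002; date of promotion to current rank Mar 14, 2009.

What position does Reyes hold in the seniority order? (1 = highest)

By rank: Moreau, Marchetti, Achebe, Delgado, Reyes, Salazar and Ivanova (Lieutenant); then Bianchi and Marino (Engineer).
Among Moreau, Marchetti, Achebe, Delgado, Reyes, Salazar and Ivanova, by badge number (higher first): Moreau (990) before Marchetti, Achebe and Delgado (833) before Reyes (609) before Salazar and Ivanova (485).
Marchetti, Achebe and Delgado all have date of promotion to current rank Mar 14, 2009, so the next rule applies.
Among Marchetti, Achebe and Delgado, by date of academy graduation (earlier first): Marchetti (May 6, 2002) before Achebe (May 16, 2004) before Delgado (Oct 14, 2005).
Salazar and Ivanova both have date of promotion to current rank Jun 17, 1995, so the next rule applies.
Among Salazar and Ivanova, by date of academy graduation (earlier first): Salazar (Jul 13, 1999) before Ivanova (Jun 9, 2008).
Bianchi and Marino both have badge number 396, so the next rule applies.
Bianchi and Marino both have date of promotion to current rank Jul 2, 2003, so the next rule applies.
Among Bianchi and Marino, by date of academy graduation (earlier first): Bianchi (Aug 26, 2000) before Marino (May 17, 2006).
Order: Moreau, Marchetti, Achebe, Delgado, Reyes, Salazar, Ivanova, Bianchi, Marino. So position 5.

5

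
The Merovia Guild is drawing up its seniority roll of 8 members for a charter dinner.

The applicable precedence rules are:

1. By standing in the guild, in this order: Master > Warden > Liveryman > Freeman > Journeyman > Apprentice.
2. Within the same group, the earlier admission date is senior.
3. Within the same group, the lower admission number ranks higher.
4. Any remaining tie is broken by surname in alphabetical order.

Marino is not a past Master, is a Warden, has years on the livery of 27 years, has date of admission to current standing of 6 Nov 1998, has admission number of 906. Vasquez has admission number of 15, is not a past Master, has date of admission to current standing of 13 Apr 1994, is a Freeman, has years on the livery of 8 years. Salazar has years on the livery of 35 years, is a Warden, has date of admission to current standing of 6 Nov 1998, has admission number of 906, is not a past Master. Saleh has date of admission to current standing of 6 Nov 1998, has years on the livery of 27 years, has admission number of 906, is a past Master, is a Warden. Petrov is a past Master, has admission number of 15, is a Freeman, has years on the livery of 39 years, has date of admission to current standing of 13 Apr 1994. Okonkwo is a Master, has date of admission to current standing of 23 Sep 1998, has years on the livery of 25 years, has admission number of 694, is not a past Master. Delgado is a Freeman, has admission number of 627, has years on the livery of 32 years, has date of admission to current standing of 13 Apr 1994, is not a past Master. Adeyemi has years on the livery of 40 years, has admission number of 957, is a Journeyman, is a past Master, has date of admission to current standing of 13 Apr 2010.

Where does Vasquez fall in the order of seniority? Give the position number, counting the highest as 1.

By standing in the guild: Okonkwo (Master); then Marino, Salazar and Saleh (Warden); then Petrov, Vasquez and Delgado (Freeman); then Adeyemi (Journeyman).
Marino, Salazar and Saleh all have date of admission to current standing 6 Nov 1998, so the next rule applies.
Marino, Salazar and Saleh all have admission number 906, so the next rule applies.
Among Marino, Salazar and Saleh, alphabetically by surname: Marino before Salazar before Saleh.
Petrov, Vasquez and Delgado all have date of admission to current standing 13 Apr 1994, so the next rule applies.
Among Petrov, Vasquez and Delgado, by admission number (lower first): Petrov and Vasquez (15) before Delgado (627).
Among Petrov and Vasquez, alphabetically by surname: Petrov before Vasquez.
Order: Okonkwo, Marino, Salazar, Saleh, Petrov, Vasquez, Delgado, Adeyemi. So position 6.

6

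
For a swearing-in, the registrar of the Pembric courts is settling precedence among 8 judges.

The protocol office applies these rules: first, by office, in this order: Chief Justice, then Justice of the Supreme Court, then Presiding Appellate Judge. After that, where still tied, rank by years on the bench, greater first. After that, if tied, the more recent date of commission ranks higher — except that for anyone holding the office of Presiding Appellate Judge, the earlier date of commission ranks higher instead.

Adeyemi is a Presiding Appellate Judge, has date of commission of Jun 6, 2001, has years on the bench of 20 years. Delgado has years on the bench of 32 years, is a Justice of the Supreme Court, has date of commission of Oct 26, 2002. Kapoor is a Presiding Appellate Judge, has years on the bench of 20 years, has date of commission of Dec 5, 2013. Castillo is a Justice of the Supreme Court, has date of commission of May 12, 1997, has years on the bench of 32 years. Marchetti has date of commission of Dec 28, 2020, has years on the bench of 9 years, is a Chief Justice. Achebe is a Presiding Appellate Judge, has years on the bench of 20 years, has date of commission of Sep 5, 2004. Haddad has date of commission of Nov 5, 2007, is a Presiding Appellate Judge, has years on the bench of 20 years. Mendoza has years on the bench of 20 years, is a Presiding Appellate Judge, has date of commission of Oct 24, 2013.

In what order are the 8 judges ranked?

By office: Marchetti (Chief Justice); then Delgado and Castillo (Justice of the Supreme Court); then Adeyemi, Achebe, Haddad, Mendoza and Kapoor (Presiding Appellate Judge).
Delgado and Castillo both have years on the bench 32 years, so the next rule applies.
Among Delgado and Castillo, by date of commission (later first): Delgado (Oct 26, 2002) before Castillo (May 12, 1997).
Adeyemi, Achebe, Haddad, Mendoza and Kapoor all have years on the bench 20 years, so the next rule applies.
Among Adeyemi, Achebe, Haddad, Mendoza and Kapoor, by date of commission (earlier first) (reversed rule for this group): Adeyemi (Jun 6, 2001) before Achebe (Sep 5, 2004) before Haddad (Nov 5, 2007) before Mendoza (Oct 24, 2013) before Kapoor (Dec 5, 2013).
Full order: Marchetti, Delgado, Castillo, Adeyemi, Achebe, Haddad, Mendoza, Kapoor.

Marchetti, Delgado, Castillo, Adeyemi, Achebe, Haddad, Mendoza, Kapoor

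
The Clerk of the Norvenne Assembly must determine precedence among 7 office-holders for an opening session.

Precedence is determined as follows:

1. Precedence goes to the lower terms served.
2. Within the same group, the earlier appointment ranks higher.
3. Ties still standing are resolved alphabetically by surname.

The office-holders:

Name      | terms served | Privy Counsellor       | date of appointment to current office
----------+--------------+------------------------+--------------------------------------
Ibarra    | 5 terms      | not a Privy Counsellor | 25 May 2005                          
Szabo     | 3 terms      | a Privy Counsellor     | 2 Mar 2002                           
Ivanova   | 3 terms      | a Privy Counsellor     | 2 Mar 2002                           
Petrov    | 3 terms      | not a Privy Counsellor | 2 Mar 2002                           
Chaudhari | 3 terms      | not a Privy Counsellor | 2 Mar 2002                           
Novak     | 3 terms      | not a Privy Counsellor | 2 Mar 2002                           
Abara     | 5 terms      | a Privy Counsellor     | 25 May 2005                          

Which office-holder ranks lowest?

Ibarra

By terms served (lower first): Chaudhari, Ivanova, Novak, Petrov and Szabo (each 3 terms); then Abara and Ibarra (both 5 terms).
Chaudhari, Ivanova, Novak, Petrov and Szabo all have date of appointment to current office 2 Mar 2002, so the next rule applies.
Among Chaudhari, Ivanova, Novak, Petrov and Szabo, alphabetically by surname: Chaudhari before Ivanova before Novak before Petrov before Szabo.
Abara and Ibarra both have date of appointment to current office 25 May 2005, so the next rule applies.
Among Abara and Ibarra, alphabetically by surname: Abara before Ibarra.
Order: Chaudhari, Ivanova, Novak, Petrov, Szabo, Abara, Ibarra.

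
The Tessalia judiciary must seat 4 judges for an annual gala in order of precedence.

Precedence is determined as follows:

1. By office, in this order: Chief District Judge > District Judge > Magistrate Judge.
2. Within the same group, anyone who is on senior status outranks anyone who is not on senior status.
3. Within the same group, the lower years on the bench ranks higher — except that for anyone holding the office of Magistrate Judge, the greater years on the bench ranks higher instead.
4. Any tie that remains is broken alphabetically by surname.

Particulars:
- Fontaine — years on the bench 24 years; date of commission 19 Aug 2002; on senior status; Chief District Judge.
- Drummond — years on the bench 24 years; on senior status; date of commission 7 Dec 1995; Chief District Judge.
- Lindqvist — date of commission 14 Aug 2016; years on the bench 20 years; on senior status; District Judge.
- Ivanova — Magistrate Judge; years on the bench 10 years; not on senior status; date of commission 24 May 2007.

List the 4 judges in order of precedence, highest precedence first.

By office: Drummond and Fontaine (Chief District Judge); then Lindqvist (District Judge); then Ivanova (Magistrate Judge).
Drummond and Fontaine are each on senior status, so the next rule applies.
Drummond and Fontaine both have years on the bench 24 years, so the next rule applies.
Among Drummond and Fontaine, alphabetically by surname: Drummond before Fontaine.
Full order: Drummond, Fontaine, Lindqvist, Ivanova.

Drummond, Fontaine, Lindqvist, Ivanova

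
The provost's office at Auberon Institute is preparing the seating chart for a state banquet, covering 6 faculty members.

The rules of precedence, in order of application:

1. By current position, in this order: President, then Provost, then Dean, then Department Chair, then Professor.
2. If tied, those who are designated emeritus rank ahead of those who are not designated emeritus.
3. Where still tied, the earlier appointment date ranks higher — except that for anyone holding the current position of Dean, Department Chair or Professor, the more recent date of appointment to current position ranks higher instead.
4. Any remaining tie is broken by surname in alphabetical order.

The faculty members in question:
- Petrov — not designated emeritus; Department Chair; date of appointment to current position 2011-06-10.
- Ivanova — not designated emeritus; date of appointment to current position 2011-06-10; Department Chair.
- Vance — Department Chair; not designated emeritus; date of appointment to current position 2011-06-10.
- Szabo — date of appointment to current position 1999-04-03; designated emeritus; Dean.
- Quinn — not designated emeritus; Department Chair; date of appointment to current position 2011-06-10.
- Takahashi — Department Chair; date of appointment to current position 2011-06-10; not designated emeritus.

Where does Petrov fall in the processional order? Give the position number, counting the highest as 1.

3

By current position: Szabo (Dean); then Ivanova, Petrov, Quinn, Takahashi and Vance (Department Chair).
Ivanova, Petrov, Quinn, Takahashi and Vance are each not designated emeritus, so the next rule applies.
Ivanova, Petrov, Quinn, Takahashi and Vance all have date of appointment to current position 2011-06-10, so the next rule applies.
Among Ivanova, Petrov, Quinn, Takahashi and Vance, alphabetically by surname: Ivanova before Petrov before Quinn before Takahashi before Vance.
Order: Szabo, Ivanova, Petrov, Quinn, Takahashi, Vance. So position 3.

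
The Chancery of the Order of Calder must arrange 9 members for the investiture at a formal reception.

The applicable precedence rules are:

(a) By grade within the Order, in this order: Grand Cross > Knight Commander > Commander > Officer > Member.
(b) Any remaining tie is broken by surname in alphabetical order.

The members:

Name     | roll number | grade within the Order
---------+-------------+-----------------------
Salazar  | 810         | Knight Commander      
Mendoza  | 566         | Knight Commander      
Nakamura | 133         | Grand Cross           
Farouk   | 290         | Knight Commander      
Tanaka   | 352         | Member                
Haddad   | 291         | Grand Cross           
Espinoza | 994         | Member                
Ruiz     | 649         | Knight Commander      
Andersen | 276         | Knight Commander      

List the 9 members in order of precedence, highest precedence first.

Haddad, Nakamura, Andersen, Farouk, Mendoza, Ruiz, Salazar, Espinoza, Tanaka

By grade within the Order: Haddad and Nakamura (Grand Cross); then Andersen, Farouk, Mendoza, Ruiz and Salazar (Knight Commander); then Espinoza and Tanaka (Member).
Among Haddad and Nakamura, alphabetically by surname: Haddad before Nakamura.
Among Andersen, Farouk, Mendoza, Ruiz and Salazar, alphabetically by surname: Andersen before Farouk before Mendoza before Ruiz before Salazar.
Among Espinoza and Tanaka, alphabetically by surname: Espinoza before Tanaka.
Full order: Haddad, Nakamura, Andersen, Farouk, Mendoza, Ruiz, Salazar, Espinoza, Tanaka.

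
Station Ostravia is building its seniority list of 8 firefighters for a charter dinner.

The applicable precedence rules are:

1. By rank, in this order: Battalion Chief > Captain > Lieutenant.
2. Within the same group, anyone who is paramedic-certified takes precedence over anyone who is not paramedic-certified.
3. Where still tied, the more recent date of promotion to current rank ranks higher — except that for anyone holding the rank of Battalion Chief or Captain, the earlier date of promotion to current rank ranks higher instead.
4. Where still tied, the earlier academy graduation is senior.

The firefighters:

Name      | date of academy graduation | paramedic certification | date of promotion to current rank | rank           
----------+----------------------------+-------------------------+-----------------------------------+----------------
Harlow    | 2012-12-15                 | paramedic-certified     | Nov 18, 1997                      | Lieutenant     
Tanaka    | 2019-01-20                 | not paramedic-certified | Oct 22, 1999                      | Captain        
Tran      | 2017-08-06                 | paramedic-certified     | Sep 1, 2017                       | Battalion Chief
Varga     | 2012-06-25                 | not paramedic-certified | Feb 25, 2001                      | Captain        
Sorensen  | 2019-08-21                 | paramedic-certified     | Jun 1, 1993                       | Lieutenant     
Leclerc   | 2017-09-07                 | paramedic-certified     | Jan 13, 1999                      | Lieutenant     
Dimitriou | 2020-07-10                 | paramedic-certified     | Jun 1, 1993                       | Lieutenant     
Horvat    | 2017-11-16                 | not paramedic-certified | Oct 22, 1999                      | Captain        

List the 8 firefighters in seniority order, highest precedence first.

By rank: Tran (Battalion Chief); then Horvat, Tanaka and Varga (Captain); then Leclerc, Harlow, Sorensen and Dimitriou (Lieutenant).
Horvat, Tanaka and Varga are each not paramedic-certified, so the next rule applies.
Among Horvat, Tanaka and Varga, by date of promotion to current rank (earlier first) (reversed rule for this group): Horvat and Tanaka (Oct 22, 1999) before Varga (Feb 25, 2001).
Among Horvat and Tanaka, by date of academy graduation (earlier first): Horvat (2017-11-16) before Tanaka (2019-01-20).
Leclerc, Harlow, Sorensen and Dimitriou are each paramedic-certified, so the next rule applies.
Among Leclerc, Harlow, Sorensen and Dimitriou, by date of promotion to current rank (later first): Leclerc (Jan 13, 1999) before Harlow (Nov 18, 1997) before Sorensen and Dimitriou (Jun 1, 1993).
Among Sorensen and Dimitriou, by date of academy graduation (earlier first): Sorensen (2019-08-21) before Dimitriou (2020-07-10).
Full order: Tran, Horvat, Tanaka, Varga, Leclerc, Harlow, Sorensen, Dimitriou.

Tran, Horvat, Tanaka, Varga, Leclerc, Harlow, Sorensen, Dimitriou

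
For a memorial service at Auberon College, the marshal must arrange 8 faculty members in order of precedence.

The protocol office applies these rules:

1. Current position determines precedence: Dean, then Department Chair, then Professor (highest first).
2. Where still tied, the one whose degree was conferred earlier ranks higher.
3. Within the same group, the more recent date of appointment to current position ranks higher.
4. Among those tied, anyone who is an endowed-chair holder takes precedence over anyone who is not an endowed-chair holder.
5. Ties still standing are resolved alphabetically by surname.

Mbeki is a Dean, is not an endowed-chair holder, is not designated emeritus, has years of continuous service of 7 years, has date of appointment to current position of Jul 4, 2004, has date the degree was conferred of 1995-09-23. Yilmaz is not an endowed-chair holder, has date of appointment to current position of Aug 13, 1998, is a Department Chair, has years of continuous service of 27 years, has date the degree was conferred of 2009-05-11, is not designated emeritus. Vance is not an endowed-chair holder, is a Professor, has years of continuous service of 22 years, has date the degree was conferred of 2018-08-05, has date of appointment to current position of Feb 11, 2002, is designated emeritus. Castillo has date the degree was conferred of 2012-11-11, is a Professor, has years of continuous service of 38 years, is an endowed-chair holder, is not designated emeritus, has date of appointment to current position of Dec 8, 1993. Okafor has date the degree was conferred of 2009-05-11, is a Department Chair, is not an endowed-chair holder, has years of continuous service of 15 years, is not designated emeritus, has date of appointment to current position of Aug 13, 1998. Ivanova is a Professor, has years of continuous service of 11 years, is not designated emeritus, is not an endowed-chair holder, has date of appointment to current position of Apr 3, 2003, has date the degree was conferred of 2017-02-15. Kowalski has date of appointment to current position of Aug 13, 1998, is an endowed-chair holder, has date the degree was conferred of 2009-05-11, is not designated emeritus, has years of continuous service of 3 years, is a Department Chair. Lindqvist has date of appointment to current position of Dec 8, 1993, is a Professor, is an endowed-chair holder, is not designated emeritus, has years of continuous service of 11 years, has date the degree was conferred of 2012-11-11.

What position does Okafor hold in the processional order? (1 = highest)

3

By current position: Mbeki (Dean); then Kowalski, Okafor and Yilmaz (Department Chair); then Castillo, Lindqvist, Ivanova and Vance (Professor).
Kowalski, Okafor and Yilmaz all have date the degree was conferred 2009-05-11, so the next rule applies.
Kowalski, Okafor and Yilmaz all have date of appointment to current position Aug 13, 1998, so the next rule applies.
Among Kowalski, Okafor and Yilmaz, an endowed-chair holder before not an endowed-chair holder: Kowalski (an endowed-chair holder) before Okafor and Yilmaz (not an endowed-chair holder).
Among Okafor and Yilmaz, alphabetically by surname: Okafor before Yilmaz.
Among Castillo, Lindqvist, Ivanova and Vance, by date the degree was conferred (earlier first): Castillo and Lindqvist (2012-11-11) before Ivanova (2017-02-15) before Vance (2018-08-05).
Castillo and Lindqvist both have date of appointment to current position Dec 8, 1993, so the next rule applies.
Castillo and Lindqvist are each an endowed-chair holder, so the next rule applies.
Among Castillo and Lindqvist, alphabetically by surname: Castillo before Lindqvist.
Order: Mbeki, Kowalski, Okafor, Yilmaz, Castillo, Lindqvist, Ivanova, Vance. So position 3.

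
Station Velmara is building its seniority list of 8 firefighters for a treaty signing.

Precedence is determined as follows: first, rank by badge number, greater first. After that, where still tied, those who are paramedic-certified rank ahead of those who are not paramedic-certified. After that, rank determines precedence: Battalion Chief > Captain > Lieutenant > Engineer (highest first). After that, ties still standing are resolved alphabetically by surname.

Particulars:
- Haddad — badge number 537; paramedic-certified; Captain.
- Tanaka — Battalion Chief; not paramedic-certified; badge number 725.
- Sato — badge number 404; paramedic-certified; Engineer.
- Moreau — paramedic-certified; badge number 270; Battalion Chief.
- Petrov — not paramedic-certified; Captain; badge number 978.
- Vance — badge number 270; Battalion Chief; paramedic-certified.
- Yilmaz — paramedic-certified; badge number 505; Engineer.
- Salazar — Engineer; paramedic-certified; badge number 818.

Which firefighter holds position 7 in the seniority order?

Moreau

By badge number (higher first): Petrov (978); then Salazar (818); then Tanaka (725); then Haddad (537); then Yilmaz (505); then Sato (404); then Moreau and Vance (both 270).
Moreau and Vance are each paramedic-certified, so the next rule applies.
Moreau and Vance are each Battalion Chief, so the next rule applies.
Among Moreau and Vance, alphabetically by surname: Moreau before Vance.
Order: Petrov, Salazar, Tanaka, Haddad, Yilmaz, Sato, Moreau, Vance.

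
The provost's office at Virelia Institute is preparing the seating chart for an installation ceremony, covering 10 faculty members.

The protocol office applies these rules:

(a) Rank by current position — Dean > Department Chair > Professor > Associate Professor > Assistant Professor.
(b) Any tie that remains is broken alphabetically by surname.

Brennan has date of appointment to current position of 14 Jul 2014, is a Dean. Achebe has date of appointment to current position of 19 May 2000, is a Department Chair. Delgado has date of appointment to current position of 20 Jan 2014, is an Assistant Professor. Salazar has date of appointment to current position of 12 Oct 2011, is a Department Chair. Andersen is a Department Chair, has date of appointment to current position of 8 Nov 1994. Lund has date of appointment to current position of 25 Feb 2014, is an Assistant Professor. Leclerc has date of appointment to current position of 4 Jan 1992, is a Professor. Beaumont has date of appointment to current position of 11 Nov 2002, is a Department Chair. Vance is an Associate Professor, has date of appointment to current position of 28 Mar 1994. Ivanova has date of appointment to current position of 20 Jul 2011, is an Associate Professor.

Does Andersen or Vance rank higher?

By current position: Brennan (Dean); then Achebe, Andersen, Beaumont and Salazar (Department Chair); then Leclerc (Professor); then Ivanova and Vance (Associate Professor); then Delgado and Lund (Assistant Professor).
Among Achebe, Andersen, Beaumont and Salazar, alphabetically by surname: Achebe before Andersen before Beaumont before Salazar.
Among Ivanova and Vance, alphabetically by surname: Ivanova before Vance.
Among Delgado and Lund, alphabetically by surname: Delgado before Lund.
So Andersen takes precedence.

Andersen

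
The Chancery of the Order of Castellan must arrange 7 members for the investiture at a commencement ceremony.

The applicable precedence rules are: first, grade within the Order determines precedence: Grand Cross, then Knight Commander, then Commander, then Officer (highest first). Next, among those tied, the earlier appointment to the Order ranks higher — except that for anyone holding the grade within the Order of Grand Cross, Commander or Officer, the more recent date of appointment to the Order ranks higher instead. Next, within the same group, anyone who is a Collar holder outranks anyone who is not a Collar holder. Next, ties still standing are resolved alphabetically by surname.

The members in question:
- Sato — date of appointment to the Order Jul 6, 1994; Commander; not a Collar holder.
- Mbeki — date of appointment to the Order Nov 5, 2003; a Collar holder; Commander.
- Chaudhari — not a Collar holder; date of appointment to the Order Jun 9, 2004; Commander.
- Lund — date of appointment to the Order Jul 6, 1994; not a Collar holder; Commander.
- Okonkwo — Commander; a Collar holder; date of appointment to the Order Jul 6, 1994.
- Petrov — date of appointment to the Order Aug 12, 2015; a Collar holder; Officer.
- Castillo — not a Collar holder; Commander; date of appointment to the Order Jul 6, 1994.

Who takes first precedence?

By grade within the Order: Chaudhari, Mbeki, Okonkwo, Castillo, Lund and Sato (Commander); then Petrov (Officer).
Among Chaudhari, Mbeki, Okonkwo, Castillo, Lund and Sato, by date of appointment to the Order (later first) (reversed rule for this group): Chaudhari (Jun 9, 2004) before Mbeki (Nov 5, 2003) before Okonkwo, Castillo, Lund and Sato (Jul 6, 1994).
Among Okonkwo, Castillo, Lund and Sato, a Collar holder before not a Collar holder: Okonkwo (a Collar holder) before Castillo, Lund and Sato (not a Collar holder).
Among Castillo, Lund and Sato, alphabetically by surname: Castillo before Lund before Sato.
Order: Chaudhari, Mbeki, Okonkwo, Castillo, Lund, Sato, Petrov.

Chaudhari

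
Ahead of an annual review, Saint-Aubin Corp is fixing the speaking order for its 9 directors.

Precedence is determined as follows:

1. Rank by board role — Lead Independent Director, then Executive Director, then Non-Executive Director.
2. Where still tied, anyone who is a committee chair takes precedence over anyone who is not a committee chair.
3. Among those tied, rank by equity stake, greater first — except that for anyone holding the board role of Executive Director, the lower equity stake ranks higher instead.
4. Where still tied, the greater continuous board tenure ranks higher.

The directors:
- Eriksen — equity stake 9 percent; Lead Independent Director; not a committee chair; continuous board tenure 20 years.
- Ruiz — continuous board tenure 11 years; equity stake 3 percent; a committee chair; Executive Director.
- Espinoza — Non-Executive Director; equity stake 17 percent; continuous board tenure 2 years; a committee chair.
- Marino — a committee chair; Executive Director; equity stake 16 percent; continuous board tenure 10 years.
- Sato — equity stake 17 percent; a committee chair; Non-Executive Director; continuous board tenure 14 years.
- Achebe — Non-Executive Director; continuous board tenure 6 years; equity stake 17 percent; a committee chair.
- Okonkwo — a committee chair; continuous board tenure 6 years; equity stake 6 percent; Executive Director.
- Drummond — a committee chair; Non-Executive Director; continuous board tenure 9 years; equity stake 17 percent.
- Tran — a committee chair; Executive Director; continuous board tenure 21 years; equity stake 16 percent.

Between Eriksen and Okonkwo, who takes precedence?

Eriksen

By board role: Eriksen (Lead Independent Director); then Ruiz, Okonkwo, Tran and Marino (Executive Director); then Sato, Drummond, Achebe and Espinoza (Non-Executive Director).
Ruiz, Okonkwo, Tran and Marino are each a committee chair, so the next rule applies.
Among Ruiz, Okonkwo, Tran and Marino, by equity stake (lower first) (reversed rule for this group): Ruiz (3 percent) before Okonkwo (6 percent) before Tran and Marino (16 percent).
Among Tran and Marino, by continuous board tenure (higher first): Tran (21 years) before Marino (10 years).
Sato, Drummond, Achebe and Espinoza are each a committee chair, so the next rule applies.
Sato, Drummond, Achebe and Espinoza all have equity stake 17 percent, so the next rule applies.
Among Sato, Drummond, Achebe and Espinoza, by continuous board tenure (higher first): Sato (14 years) before Drummond (9 years) before Achebe (6 years) before Espinoza (2 years).
So Eriksen takes precedence.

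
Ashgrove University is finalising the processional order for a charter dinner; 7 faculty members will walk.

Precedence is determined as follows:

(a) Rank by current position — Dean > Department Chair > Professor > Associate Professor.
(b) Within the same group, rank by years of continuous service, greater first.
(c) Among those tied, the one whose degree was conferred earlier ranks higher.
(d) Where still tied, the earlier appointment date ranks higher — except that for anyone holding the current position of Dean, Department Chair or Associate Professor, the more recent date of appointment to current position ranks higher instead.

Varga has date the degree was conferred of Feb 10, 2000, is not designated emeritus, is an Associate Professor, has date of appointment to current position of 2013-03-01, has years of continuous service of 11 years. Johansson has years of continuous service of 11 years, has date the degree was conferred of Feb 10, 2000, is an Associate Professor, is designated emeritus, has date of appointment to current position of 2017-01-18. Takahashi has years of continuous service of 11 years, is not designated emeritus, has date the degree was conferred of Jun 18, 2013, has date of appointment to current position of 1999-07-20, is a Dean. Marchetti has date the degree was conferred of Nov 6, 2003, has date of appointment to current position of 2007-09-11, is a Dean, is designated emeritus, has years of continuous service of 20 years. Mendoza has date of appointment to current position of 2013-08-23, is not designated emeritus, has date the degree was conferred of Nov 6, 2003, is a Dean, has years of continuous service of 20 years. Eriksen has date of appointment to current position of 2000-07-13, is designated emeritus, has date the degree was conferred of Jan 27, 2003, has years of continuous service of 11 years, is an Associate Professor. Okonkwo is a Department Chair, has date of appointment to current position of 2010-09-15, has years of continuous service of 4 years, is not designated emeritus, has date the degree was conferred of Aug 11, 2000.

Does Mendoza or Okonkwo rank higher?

By current position: Mendoza, Marchetti and Takahashi (Dean); then Okonkwo (Department Chair); then Johansson, Varga and Eriksen (Associate Professor).
Among Mendoza, Marchetti and Takahashi, by years of continuous service (higher first): Mendoza and Marchetti (20 years) before Takahashi (11 years).
Mendoza and Marchetti both have date the degree was conferred Nov 6, 2003, so the next rule applies.
Among Mendoza and Marchetti, by date of appointment to current position (later first) (reversed rule for this group): Mendoza (2013-08-23) before Marchetti (2007-09-11).
Johansson, Varga and Eriksen all have years of continuous service 11 years, so the next rule applies.
Among Johansson, Varga and Eriksen, by date the degree was conferred (earlier first): Johansson and Varga (Feb 10, 2000) before Eriksen (Jan 27, 2003).
Among Johansson and Varga, by date of appointment to current position (later first) (reversed rule for this group): Johansson (2017-01-18) before Varga (2013-03-01).
So Mendoza takes precedence.

Mendoza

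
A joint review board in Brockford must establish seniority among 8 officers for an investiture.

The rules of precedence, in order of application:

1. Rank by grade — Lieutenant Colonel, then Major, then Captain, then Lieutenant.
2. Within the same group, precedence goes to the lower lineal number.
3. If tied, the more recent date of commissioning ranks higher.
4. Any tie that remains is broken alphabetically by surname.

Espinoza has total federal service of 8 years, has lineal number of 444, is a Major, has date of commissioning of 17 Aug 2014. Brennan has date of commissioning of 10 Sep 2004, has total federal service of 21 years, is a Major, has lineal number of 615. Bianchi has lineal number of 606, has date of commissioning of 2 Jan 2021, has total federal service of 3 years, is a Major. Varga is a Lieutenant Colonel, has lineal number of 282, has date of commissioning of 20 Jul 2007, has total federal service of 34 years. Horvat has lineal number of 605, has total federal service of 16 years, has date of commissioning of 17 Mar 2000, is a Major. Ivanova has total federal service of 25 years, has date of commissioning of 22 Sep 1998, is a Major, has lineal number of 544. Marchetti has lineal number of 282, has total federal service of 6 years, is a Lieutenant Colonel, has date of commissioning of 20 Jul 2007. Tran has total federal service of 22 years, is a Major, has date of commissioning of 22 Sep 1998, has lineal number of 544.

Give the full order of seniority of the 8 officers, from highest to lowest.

Marchetti, Varga, Espinoza, Ivanova, Tran, Horvat, Bianchi, Brennan

By grade: Marchetti and Varga (Lieutenant Colonel); then Espinoza, Ivanova, Tran, Horvat, Bianchi and Brennan (Major).
Marchetti and Varga both have lineal number 282, so the next rule applies.
Marchetti and Varga both have date of commissioning 20 Jul 2007, so the next rule applies.
Among Marchetti and Varga, alphabetically by surname: Marchetti before Varga.
Among Espinoza, Ivanova, Tran, Horvat, Bianchi and Brennan, by lineal number (lower first): Espinoza (444) before Ivanova and Tran (544) before Horvat (605) before Bianchi (606) before Brennan (615).
Ivanova and Tran both have date of commissioning 22 Sep 1998, so the next rule applies.
Among Ivanova and Tran, alphabetically by surname: Ivanova before Tran.
Full order: Marchetti, Varga, Espinoza, Ivanova, Tran, Horvat, Bianchi, Brennan.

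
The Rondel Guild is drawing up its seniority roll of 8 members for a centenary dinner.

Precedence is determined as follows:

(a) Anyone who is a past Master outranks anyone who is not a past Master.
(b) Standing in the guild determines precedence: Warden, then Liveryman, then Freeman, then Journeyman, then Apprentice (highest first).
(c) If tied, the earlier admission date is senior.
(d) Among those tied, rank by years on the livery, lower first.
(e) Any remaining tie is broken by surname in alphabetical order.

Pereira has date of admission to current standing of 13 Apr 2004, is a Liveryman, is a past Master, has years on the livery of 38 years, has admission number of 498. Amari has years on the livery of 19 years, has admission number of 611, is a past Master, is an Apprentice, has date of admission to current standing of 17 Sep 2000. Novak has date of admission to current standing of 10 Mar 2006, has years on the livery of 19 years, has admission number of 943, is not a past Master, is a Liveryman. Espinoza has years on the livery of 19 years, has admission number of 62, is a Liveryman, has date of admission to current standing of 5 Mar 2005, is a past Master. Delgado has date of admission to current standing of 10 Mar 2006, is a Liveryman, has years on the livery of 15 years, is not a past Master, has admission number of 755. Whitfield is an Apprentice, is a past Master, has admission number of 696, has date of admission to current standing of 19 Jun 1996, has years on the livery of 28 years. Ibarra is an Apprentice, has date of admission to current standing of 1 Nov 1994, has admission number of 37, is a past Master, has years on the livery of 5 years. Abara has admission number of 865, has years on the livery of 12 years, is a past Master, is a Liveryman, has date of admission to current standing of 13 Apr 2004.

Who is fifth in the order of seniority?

Whitfield

By the first rule: Abara, Pereira, Espinoza, Ibarra, Whitfield and Amari (each a past Master); then Delgado and Novak (both not a past Master).
Among Abara, Pereira, Espinoza, Ibarra, Whitfield and Amari, by standing in the guild: Abara, Pereira and Espinoza (Liveryman) before Ibarra, Whitfield and Amari (Apprentice).
Among Abara, Pereira and Espinoza, by date of admission to current standing (earlier first): Abara and Pereira (13 Apr 2004) before Espinoza (5 Mar 2005).
Among Abara and Pereira, by years on the livery (lower first): Abara (12 years) before Pereira (38 years).
Among Ibarra, Whitfield and Amari, by date of admission to current standing (earlier first): Ibarra (1 Nov 1994) before Whitfield (19 Jun 1996) before Amari (17 Sep 2000).
Delgado and Novak are each Liveryman, so the next rule applies.
Delgado and Novak both have date of admission to current standing 10 Mar 2006, so the next rule applies.
Among Delgado and Novak, by years on the livery (lower first): Delgado (15 years) before Novak (19 years).
Order: Abara, Pereira, Espinoza, Ibarra, Whitfield, Amari, Delgado, Novak.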